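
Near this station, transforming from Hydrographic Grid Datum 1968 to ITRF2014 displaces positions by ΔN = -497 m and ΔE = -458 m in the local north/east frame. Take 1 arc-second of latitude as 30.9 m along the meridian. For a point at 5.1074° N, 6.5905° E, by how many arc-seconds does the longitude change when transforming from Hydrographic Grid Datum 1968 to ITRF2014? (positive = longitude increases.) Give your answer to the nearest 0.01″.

At latitude 5.1074°, cos φ = 0.996030.
1″ of longitude at this latitude = 30.90 × cos φ = 30.7773 m, so Δλ = -458.0 / 30.7773 = -14.881″.

Δλ = -14.88″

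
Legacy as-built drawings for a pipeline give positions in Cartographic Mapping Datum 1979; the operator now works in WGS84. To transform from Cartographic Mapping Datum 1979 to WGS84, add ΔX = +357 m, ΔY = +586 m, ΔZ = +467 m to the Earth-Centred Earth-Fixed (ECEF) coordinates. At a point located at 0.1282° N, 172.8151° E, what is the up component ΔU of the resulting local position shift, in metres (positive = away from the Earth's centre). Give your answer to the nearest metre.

At φ = 0.1282°, λ = 172.8151°: sin φ = 0.002238, cos φ = 0.999997, sin λ = 0.125072, cos λ = -0.992148.
ΔU = cos φ cos λ·ΔX + cos φ sin λ·ΔY + sin φ·ΔZ = (0.999997)(-0.992148)(357) + (0.999997)(0.125072)(586) + (0.002238)(467) = -279.86 m.

ΔU = -280 m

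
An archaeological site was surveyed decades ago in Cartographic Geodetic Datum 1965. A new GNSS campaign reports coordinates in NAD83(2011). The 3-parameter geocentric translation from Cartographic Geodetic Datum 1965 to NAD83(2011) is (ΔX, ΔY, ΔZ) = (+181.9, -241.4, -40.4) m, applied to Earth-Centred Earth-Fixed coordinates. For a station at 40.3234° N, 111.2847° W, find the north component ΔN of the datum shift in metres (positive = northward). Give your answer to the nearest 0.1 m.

ΔN = -133.6 m

At φ = 40.3234°, λ = -111.2847°: sin φ = 0.647101, cos φ = 0.762404, sin λ = -0.931788, cos λ = -0.363002.
ΔN = −sin φ cos λ·ΔX − sin φ sin λ·ΔY + cos φ·ΔZ = −(0.647101)(-0.363002)(181.9) − (0.647101)(-0.931788)(-241.4) + (0.762404)(-40.4) = -133.63 m.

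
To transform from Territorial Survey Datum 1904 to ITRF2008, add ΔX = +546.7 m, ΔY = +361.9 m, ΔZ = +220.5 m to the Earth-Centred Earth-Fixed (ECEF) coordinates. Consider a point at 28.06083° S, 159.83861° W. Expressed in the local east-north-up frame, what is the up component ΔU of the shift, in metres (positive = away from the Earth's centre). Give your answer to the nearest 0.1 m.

ΔU = -666.7 m

The local up (radial) axis is (cos φ cos λ, cos φ sin λ, sin φ), giving ΔU = -452.874 − 110.072 − 103.725 = -666.67 m.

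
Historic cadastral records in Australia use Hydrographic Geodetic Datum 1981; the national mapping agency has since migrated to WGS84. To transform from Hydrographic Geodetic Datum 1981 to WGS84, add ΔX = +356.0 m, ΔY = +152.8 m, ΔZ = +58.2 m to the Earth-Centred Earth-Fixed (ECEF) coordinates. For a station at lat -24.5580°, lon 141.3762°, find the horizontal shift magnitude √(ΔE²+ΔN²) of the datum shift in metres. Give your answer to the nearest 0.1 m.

342.4 m

The local east axis at (φ, λ) is (−sin λ, cos λ, 0), so ΔE = −sin(141.3762°)·356.0 + cos(141.3762°)·152.8 = -341.59 m.
The local north axis is (−sin φ cos λ, −sin φ sin λ, cos φ), giving ΔN = -115.594 + 39.641 + 52.935 = -23.02 m.
Horizontal magnitude = √(ΔE² + ΔN²) = √((-341.59)² + (-23.02)²) = 342.37 m.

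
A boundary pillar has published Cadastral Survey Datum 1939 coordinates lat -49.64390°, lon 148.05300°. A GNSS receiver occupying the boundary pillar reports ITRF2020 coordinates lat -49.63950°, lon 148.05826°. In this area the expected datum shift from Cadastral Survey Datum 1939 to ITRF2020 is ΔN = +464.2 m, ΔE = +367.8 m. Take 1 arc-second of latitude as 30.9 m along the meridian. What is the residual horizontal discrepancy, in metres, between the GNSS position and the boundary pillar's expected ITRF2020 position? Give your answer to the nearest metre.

28 m

Observed coordinate differences: Δφ = +0.00440°, Δλ = +0.00526°.
Converting to metres (1° lat = 111240 m, cos φ = 0.647536): observed ΔN = 489.5 m, observed ΔE = 378.9 m.
Subtracting the expected shift leaves a residual of 489.5 − (464.2) = 25.3 m north and 378.9 − (367.8) = 11.1 m east.
Residual distance = √(25.3² + 11.1²) = 27.6 m.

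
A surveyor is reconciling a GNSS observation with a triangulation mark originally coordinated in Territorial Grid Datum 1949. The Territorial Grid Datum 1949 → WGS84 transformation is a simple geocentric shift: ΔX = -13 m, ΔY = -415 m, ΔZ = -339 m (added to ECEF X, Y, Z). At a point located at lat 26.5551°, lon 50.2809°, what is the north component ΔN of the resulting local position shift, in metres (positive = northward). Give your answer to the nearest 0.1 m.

At φ = 26.5551°, λ = 50.2809°: sin φ = 0.447058, cos φ = 0.894505, sin λ = 0.769187, cos λ = 0.639024.
ΔN = −sin φ cos λ·ΔX − sin φ sin λ·ΔY + cos φ·ΔZ = −(0.447058)(0.639024)(-13) − (0.447058)(0.769187)(-415) + (0.894505)(-339) = -156.82 m.

ΔN = -156.8 m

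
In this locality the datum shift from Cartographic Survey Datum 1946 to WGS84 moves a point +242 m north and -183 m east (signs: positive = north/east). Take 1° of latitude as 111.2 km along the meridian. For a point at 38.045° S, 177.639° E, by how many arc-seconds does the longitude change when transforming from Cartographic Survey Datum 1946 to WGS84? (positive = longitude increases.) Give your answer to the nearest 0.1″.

At latitude -38.045°, cos φ = 0.787527.
1° of longitude at this latitude = 111.2 × cos φ = 87.57 km, so Δλ = -183.0 / 87573.0 = -0.0020897° = -7.523″.

Δλ = -7.5″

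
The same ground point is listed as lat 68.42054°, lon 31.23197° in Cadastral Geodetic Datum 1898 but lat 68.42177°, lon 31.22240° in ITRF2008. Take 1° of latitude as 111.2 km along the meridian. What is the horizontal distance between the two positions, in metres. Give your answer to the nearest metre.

Δφ = 68.42177° − 68.42054° = +0.00123°; Δλ = 31.22240° − 31.23197° = -0.00957°.
ΔN = Δφ × 111200 = 136.8 m; ΔE = Δλ × 111200 × cos(68.42054°) = -0.00957 × 111200 × 0.367791 = -391.4 m.
Distance = √(ΔE² + ΔN²) = √((-391.4)² + 136.8²) = 414.6 m.

415 m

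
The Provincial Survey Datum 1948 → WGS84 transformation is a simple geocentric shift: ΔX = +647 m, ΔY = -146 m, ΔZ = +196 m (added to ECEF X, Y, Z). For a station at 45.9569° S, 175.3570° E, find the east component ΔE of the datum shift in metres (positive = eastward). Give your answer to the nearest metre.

ΔE = 93 m

At φ = -45.9569°, λ = 175.3570°: sin φ = -0.718817, cos φ = 0.695199, sin λ = 0.080947, cos λ = -0.996718.
ΔE = −sin λ·ΔX + cos λ·ΔY = −(0.080947)·(647) + (-0.996718)·(-146) = 93.15 m.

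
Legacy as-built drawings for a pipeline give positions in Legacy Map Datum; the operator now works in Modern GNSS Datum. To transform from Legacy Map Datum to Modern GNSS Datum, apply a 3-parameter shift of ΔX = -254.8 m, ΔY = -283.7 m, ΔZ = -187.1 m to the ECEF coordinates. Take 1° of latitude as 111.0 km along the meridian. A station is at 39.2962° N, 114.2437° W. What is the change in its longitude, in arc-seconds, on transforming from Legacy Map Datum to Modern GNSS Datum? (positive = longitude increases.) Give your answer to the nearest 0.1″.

Δλ = -4.9″

sin φ = 0.633330, cos φ = 0.773882, sin λ = -0.911807, cos λ = -0.410619.
East component: ΔE = −sin λ·ΔX + cos λ·ΔY = −(-0.911807)(-254.8) + (-0.410619)(-283.7) = -115.84 m.
1° of latitude spans 111000 m; at latitude φ, 1° of longitude spans that × cos φ = 85900.9 m, so Δλ = -115.84 / 85900.9 × 3600 = -4.855″.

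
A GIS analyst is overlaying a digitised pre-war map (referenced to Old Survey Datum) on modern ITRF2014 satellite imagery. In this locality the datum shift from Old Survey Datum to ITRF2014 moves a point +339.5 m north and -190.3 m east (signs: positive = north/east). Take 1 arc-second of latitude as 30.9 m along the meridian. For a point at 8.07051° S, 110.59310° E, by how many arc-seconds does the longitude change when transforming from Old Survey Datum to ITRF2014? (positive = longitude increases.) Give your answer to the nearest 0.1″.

Δλ = -6.2″

At latitude -8.07051°, cos φ = 0.990096.
1″ of longitude at this latitude = 30.90 × cos φ = 30.5940 m, so Δλ = -190.3 / 30.5940 = -6.220″.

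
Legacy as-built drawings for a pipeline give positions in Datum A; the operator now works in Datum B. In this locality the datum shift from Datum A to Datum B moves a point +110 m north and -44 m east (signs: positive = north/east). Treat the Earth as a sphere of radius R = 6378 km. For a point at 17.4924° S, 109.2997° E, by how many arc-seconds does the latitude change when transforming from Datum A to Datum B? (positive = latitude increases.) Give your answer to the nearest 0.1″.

Δφ = 3.6″

On a sphere of radius R, 1 rad of latitude = R, so Δφ = ΔN / R = 110.0 / 6378000 = 1.7247e-05 rad = 3.557″.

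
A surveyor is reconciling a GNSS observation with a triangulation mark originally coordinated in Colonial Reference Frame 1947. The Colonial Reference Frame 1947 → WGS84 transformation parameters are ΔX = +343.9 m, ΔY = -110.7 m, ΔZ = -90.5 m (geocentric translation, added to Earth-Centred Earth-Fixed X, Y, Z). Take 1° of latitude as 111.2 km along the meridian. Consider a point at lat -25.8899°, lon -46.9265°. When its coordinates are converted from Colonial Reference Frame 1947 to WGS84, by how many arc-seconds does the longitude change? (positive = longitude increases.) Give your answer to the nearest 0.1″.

Δλ = 6.3″

sin φ = -0.436643, cos φ = 0.899635, sin λ = -0.730478, cos λ = 0.682936.
East component: ΔE = −sin λ·ΔX + cos λ·ΔY = −(-0.730478)(343.9) + (0.682936)(-110.7) = 175.61 m.
1° of latitude spans 111200 m; at latitude φ, 1° of longitude spans that × cos φ = 100039.4 m, so Δλ = 175.61 / 100039.4 × 3600 = 6.319″.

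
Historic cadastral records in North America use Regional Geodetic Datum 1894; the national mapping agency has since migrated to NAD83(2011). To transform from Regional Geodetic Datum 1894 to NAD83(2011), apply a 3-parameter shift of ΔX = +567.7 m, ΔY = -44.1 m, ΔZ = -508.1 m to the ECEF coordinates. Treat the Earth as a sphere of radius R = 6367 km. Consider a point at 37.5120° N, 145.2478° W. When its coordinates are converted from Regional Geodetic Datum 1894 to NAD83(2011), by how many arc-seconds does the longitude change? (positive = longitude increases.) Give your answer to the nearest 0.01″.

Δλ = 14.70″

sin φ = 0.608928, cos φ = 0.793226, sin λ = -0.570028, cos λ = -0.821625.
East component: ΔE = −sin λ·ΔX + cos λ·ΔY = −(-0.570028)(567.7) + (-0.821625)(-44.1) = 359.84 m.
1° of latitude spans πR/180 = 111125 m; at latitude φ, 1° of longitude spans that × cos φ = 88147.3 m, so Δλ = 359.84 / 88147.3 × 3600 = 14.696″.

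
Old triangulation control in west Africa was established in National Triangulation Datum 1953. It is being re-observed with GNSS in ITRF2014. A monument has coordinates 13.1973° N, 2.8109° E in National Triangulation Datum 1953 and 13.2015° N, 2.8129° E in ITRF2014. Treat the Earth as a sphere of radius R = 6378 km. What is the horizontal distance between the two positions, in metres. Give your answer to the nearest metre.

Δφ = 13.2015° − 13.1973° = +0.0042°; Δλ = 2.8129° − 2.8109° = +0.0020°.
1° along a meridian = πR/180 = 111317 m.
ΔN = Δφ × 111317 = 467.5 m; ΔE = Δλ × 111317 × cos(13.1973°) = +0.0020 × 111317 × 0.973590 = 216.8 m.
Distance = √(ΔE² + ΔN²) = √(216.8² + 467.5²) = 515.3 m.

515 m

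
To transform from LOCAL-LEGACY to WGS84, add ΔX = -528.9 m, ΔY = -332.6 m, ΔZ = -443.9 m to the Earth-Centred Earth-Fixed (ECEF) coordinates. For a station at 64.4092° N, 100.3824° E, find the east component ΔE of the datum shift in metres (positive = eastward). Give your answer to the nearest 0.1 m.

ΔE = 580.2 m

At φ = 64.4092°, λ = 100.3824°: sin φ = 0.901902, cos φ = 0.431941, sin λ = 0.983627, cos λ = -0.180217.
ΔE = −sin λ·ΔX + cos λ·ΔY = −(0.983627)·(-528.9) + (-0.180217)·(-332.6) = 580.18 m.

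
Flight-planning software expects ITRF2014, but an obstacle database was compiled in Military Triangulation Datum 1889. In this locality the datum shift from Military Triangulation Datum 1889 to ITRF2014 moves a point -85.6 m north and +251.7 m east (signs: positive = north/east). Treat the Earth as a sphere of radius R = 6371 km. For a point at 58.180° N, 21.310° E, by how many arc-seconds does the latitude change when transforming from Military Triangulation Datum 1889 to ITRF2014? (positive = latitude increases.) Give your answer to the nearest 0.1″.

On a sphere of radius R, 1 rad of latitude = R, so Δφ = ΔN / R = -85.6 / 6371000 = -1.3436e-05 rad = -2.771″.

Δφ = -2.8″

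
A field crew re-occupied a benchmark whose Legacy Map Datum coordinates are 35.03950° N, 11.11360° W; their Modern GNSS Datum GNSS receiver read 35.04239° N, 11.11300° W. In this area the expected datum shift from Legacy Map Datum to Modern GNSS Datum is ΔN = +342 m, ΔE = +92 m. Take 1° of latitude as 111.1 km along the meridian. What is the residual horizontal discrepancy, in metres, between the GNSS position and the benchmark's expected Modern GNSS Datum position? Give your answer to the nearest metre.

Observed coordinate differences: Δφ = +0.00289°, Δλ = +0.00060°.
Converting to metres (1° lat = 111100 m, cos φ = 0.818756): observed ΔN = 321.1 m, observed ΔE = 54.6 m.
Subtracting the expected shift leaves a residual of 321.1 − (342) = -20.9 m north and 54.6 − (92) = -37.4 m east.
Residual distance = √((-20.9)² + (-37.4)²) = 42.9 m.

43 m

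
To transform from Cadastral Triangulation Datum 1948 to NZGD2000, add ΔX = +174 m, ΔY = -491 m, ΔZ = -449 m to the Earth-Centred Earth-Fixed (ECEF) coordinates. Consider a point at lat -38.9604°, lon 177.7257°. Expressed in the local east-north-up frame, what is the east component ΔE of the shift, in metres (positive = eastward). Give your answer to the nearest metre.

At φ = -38.9604°, λ = 177.7257°: sin φ = -0.628783, cos φ = 0.777581, sin λ = 0.039684, cos λ = -0.999212.
ΔE = −sin λ·ΔX + cos λ·ΔY = −(0.039684)·(174) + (-0.999212)·(-491) = 483.71 m.

ΔE = 484 m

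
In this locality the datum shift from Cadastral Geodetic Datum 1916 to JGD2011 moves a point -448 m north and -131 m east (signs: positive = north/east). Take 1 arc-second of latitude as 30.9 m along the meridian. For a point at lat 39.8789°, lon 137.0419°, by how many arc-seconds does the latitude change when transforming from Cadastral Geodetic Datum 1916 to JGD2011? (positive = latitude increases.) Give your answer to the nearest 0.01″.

1″ of latitude = 30.90 m, so Δφ = -448.0 / 30.90 = -14.498″.

Δφ = -14.50″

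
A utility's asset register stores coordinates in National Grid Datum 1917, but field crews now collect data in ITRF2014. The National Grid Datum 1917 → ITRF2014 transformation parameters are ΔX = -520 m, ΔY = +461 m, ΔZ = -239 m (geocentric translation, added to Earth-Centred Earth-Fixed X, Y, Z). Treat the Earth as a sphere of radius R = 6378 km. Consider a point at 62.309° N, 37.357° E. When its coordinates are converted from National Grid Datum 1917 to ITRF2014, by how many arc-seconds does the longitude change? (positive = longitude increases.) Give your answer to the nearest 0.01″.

Δλ = 47.46″

sin φ = 0.885467, cos φ = 0.464703, sin λ = 0.606779, cos λ = 0.794870.
East component: ΔE = −sin λ·ΔX + cos λ·ΔY = −(0.606779)(-520) + (0.794870)(461) = 681.96 m.
1° of latitude spans πR/180 = 111317 m; at latitude φ, 1° of longitude spans that × cos φ = 51729.4 m, so Δλ = 681.96 / 51729.4 × 3600 = 47.460″.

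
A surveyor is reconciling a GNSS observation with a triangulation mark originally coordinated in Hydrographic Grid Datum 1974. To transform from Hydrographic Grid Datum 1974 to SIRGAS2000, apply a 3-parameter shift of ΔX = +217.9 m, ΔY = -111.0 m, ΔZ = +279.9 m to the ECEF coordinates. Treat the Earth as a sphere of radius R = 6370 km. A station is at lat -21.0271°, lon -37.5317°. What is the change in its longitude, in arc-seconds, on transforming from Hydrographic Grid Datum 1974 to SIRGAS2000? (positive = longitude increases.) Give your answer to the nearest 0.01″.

sin φ = -0.358809, cos φ = 0.933411, sin λ = -0.609200, cos λ = 0.793016.
East component: ΔE = −sin λ·ΔX + cos λ·ΔY = −(-0.609200)(217.9) + (0.793016)(-111.0) = 44.72 m.
1° of latitude spans πR/180 = 111177 m; at latitude φ, 1° of longitude spans that × cos φ = 103774.3 m, so Δλ = 44.72 / 103774.3 × 3600 = 1.551″.

Δλ = 1.55″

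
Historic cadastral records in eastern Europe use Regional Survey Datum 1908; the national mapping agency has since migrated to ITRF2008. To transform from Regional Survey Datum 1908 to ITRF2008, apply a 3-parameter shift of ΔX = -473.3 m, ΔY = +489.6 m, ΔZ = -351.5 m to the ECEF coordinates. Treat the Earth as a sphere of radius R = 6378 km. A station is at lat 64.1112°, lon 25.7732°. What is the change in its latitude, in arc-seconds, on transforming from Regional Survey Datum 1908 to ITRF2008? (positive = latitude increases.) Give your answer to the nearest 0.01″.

Δφ = 1.24″

sin φ = 0.899643, cos φ = 0.436626, sin λ = 0.434810, cos λ = 0.900522.
North component: ΔN = −sin φ cos λ·ΔX − sin φ sin λ·ΔY + cos φ·ΔZ = −(0.899643)(0.900522)(-473.3) − (0.899643)(0.434810)(489.6) + (0.436626)(-351.5) = 38.45 m.
1° of latitude spans πR/180 = 111317 m, so Δφ = 38.45 / 111317 × 3600 = 1.243″.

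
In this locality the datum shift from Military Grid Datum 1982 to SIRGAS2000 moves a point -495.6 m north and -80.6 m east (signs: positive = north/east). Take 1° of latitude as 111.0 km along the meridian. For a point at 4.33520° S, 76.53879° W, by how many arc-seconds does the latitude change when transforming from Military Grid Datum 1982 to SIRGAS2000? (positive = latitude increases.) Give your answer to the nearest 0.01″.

1° of latitude = 111.0 km, so Δφ = -495.6 / 111000 = -0.0044649° = -16.074″.

Δφ = -16.07″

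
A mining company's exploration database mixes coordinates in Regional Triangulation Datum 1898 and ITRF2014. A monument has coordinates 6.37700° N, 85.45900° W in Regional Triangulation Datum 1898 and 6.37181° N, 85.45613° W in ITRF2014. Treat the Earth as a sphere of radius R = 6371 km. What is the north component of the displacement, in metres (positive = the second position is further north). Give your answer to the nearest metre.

Δφ = 6.37181° − 6.37700° = -0.00519°; Δλ = -85.45613° − -85.45900° = +0.00287°.
1° along a meridian = πR/180 = 111195 m.
ΔN = Δφ × 111195 = -577.1 m; ΔE = Δλ × 111195 × cos(6.37700°) = +0.00287 × 111195 × 0.993813 = 317.2 m.

ΔN = -577 m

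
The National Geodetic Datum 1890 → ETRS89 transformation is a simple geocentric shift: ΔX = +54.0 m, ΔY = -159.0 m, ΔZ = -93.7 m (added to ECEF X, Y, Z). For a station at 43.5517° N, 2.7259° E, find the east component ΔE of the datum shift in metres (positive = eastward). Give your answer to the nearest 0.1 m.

The local east axis at (φ, λ) is (−sin λ, cos λ, 0), so ΔE = −sin(2.7259°)·54.0 + cos(2.7259°)·(-159.0) = -161.39 m.

ΔE = -161.4 m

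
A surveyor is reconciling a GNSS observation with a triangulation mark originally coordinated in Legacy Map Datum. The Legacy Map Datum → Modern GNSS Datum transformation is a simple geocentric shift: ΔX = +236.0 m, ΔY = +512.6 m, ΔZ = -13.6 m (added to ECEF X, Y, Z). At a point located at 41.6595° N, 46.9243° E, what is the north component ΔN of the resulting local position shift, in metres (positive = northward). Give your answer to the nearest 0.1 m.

ΔN = -366.2 m

At φ = 41.6595°, λ = 46.9243°: sin φ = 0.664702, cos φ = 0.747108, sin λ = 0.730452, cos λ = 0.682964.
ΔN = −sin φ cos λ·ΔX − sin φ sin λ·ΔY + cos φ·ΔZ = −(0.664702)(0.682964)(236.0) − (0.664702)(0.730452)(512.6) + (0.747108)(-13.6) = -366.18 m.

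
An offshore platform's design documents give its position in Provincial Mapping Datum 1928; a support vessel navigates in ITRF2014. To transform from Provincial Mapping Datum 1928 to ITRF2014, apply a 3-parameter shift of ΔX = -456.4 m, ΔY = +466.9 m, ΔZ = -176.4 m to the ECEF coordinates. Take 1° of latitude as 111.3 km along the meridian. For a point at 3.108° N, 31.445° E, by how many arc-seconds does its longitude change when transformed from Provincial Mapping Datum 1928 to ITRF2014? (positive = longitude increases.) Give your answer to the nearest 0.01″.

Δλ = 20.62″

sin φ = 0.054218, cos φ = 0.998529, sin λ = 0.521680, cos λ = 0.853141.
East component: ΔE = −sin λ·ΔX + cos λ·ΔY = −(0.521680)(-456.4) + (0.853141)(466.9) = 636.43 m.
1° of latitude spans 111300 m; at latitude φ, 1° of longitude spans that × cos φ = 111136.3 m, so Δλ = 636.43 / 111136.3 × 3600 = 20.616″.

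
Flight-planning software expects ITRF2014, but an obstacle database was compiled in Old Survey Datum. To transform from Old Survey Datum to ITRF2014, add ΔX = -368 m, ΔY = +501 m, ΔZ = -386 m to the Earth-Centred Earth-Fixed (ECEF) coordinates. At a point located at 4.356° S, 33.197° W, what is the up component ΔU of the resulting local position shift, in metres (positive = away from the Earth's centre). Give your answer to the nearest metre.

ΔU = -551 m

The local up (radial) axis is (cos φ cos λ, cos φ sin λ, sin φ), giving ΔU = -307.050 − 273.515 + 29.318 = -551.25 m.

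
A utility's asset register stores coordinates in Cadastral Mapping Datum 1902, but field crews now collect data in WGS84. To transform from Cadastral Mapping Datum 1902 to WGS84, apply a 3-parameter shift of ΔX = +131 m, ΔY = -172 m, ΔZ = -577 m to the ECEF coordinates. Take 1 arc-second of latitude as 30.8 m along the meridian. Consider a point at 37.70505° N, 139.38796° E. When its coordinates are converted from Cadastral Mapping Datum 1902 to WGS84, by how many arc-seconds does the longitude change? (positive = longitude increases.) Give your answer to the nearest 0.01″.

Δλ = 1.86″

sin φ = 0.611597, cos φ = 0.791170, sin λ = 0.650934, cos λ = -0.759135.
East component: ΔE = −sin λ·ΔX + cos λ·ΔY = −(0.650934)(131) + (-0.759135)(-172) = 45.30 m.
1° of latitude spans 3600 × 30.80 = 110880 m; at latitude φ, 1° of longitude spans that × cos φ = 87724.9 m, so Δλ = 45.30 / 87724.9 × 3600 = 1.859″.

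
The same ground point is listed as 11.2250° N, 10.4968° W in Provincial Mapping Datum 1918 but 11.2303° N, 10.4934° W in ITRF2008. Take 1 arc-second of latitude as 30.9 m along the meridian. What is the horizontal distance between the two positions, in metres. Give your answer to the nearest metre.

Δφ = 11.2303° − 11.2250° = +0.0053°; Δλ = -10.4934° − -10.4968° = +0.0034°.
1° of latitude = 3600 × 30.90 = 111240 m.
ΔN = Δφ × 111240 = 589.6 m; ΔE = Δλ × 111240 × cos(11.2250°) = +0.0034 × 111240 × 0.980870 = 371.0 m.
Distance = √(ΔE² + ΔN²) = √(371.0² + 589.6²) = 696.6 m.

697 m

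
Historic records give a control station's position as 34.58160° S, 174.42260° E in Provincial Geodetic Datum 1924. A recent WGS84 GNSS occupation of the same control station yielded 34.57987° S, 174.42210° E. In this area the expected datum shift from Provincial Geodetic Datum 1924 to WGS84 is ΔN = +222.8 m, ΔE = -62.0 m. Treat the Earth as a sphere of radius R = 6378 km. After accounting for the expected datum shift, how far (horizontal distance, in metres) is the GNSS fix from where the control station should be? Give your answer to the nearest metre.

34 m

Observed coordinate differences: Δφ = +0.00173°, Δλ = -0.00050°.
Converting to metres (1° lat = 111317 m, cos φ = 0.823319): observed ΔN = 192.6 m, observed ΔE = -45.8 m.
Subtracting the expected shift leaves a residual of 192.6 − (222.8) = -30.2 m north and -45.8 − (-62.0) = 16.2 m east.
Residual distance = √((-30.2)² + 16.2²) = 34.3 m.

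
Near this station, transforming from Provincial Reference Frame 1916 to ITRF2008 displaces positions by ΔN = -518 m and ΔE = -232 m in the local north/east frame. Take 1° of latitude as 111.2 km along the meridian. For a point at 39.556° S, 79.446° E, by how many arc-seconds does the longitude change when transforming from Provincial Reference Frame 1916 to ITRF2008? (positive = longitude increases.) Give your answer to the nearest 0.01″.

At latitude -39.556°, cos φ = 0.771003.
1° of longitude at this latitude = 111.2 × cos φ = 85.74 km, so Δλ = -232.0 / 85735.5 = -0.0027060° = -9.742″.

Δλ = -9.74″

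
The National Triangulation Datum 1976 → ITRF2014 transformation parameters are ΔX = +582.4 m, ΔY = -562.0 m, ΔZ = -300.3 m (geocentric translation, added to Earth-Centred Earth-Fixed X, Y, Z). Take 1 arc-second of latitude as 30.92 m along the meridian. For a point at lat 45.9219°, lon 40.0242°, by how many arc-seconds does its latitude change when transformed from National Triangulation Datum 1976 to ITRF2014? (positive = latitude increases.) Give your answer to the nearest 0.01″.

Δφ = -8.72″

sin φ = 0.718392, cos φ = 0.695638, sin λ = 0.643111, cos λ = 0.765773.
North component: ΔN = −sin φ cos λ·ΔX − sin φ sin λ·ΔY + cos φ·ΔZ = −(0.718392)(0.765773)(582.4) − (0.718392)(0.643111)(-562.0) + (0.695638)(-300.3) = -269.65 m.
1° of latitude spans 3600 × 30.92 = 111312 m, so Δφ = -269.65 / 111312 × 3600 = -8.721″.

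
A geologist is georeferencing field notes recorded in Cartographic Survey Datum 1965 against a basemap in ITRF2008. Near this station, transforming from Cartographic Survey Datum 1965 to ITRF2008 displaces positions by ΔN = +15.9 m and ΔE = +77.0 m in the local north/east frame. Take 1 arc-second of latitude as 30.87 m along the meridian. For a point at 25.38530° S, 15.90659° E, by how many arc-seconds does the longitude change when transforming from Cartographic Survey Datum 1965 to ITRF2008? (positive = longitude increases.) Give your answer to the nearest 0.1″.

At latitude -25.38530°, cos φ = 0.903445.
1″ of longitude at this latitude = 30.87 × cos φ = 27.8894 m, so Δλ = 77.0 / 27.8894 = 2.761″.

Δλ = 2.8″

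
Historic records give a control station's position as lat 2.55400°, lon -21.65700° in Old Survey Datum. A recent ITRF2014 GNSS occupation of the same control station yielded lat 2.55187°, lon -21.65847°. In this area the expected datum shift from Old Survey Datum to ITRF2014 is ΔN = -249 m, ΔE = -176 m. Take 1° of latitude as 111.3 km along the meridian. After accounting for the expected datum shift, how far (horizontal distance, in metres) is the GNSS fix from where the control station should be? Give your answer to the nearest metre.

Observed coordinate differences: Δφ = -0.00213°, Δλ = -0.00147°.
Converting to metres (1° lat = 111300 m, cos φ = 0.999007): observed ΔN = -237.1 m, observed ΔE = -163.4 m.
Subtracting the expected shift leaves a residual of -237.1 − (-249) = 11.9 m north and -163.4 − (-176) = 12.6 m east.
Residual distance = √(11.9² + 12.6²) = 17.3 m.

17 m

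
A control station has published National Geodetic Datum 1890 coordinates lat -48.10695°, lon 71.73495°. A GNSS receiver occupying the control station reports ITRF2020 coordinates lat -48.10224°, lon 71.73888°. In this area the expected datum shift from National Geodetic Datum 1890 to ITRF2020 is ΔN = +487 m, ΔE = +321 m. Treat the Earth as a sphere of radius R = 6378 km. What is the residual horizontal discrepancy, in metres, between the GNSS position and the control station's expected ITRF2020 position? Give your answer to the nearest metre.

47 m

Observed coordinate differences: Δφ = +0.00471°, Δλ = +0.00393°.
Converting to metres (1° lat = 111317 m, cos φ = 0.667742): observed ΔN = 524.3 m, observed ΔE = 292.1 m.
Subtracting the expected shift leaves a residual of 524.3 − (487) = 37.3 m north and 292.1 − (321) = -28.9 m east.
Residual distance = √(37.3² + (-28.9)²) = 47.2 m.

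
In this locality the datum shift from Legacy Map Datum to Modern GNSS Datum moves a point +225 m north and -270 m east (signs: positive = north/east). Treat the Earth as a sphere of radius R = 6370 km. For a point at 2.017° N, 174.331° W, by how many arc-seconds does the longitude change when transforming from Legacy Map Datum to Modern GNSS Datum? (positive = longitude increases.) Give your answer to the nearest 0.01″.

Δλ = -8.75″

At latitude 2.017°, cos φ = 0.999380.
One radian of longitude at latitude φ spans R cos φ, so Δλ = ΔE / (R cos φ) = -270.0 / (6370000 × 0.999380) = -4.2412e-05 rad = -8.748″.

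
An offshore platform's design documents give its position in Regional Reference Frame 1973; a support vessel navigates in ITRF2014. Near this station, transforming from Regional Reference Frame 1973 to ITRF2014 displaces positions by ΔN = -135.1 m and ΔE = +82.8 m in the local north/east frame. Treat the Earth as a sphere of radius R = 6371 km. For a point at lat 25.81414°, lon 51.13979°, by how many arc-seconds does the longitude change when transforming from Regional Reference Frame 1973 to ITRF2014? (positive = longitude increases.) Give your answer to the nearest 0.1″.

Δλ = 3.0″

At latitude 25.81414°, cos φ = 0.900211.
One radian of longitude at latitude φ spans R cos φ, so Δλ = ΔE / (R cos φ) = 82.8 / (6371000 × 0.900211) = 1.4437e-05 rad = 2.978″.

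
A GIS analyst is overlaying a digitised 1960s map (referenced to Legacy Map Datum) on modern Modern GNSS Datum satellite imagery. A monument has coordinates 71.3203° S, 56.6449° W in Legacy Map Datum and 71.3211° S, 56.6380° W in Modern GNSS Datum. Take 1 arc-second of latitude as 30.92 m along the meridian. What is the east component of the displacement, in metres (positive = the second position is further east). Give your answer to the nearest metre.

Δφ = -71.3211° − -71.3203° = -0.0008°; Δλ = -56.6380° − -56.6449° = +0.0069°.
1° of latitude = 3600 × 30.92 = 111312 m.
ΔN = Δφ × 111312 = -89.0 m; ΔE = Δλ × 111312 × cos(-71.3203°) = +0.0069 × 111312 × 0.320277 = 246.0 m.

ΔE = 246 m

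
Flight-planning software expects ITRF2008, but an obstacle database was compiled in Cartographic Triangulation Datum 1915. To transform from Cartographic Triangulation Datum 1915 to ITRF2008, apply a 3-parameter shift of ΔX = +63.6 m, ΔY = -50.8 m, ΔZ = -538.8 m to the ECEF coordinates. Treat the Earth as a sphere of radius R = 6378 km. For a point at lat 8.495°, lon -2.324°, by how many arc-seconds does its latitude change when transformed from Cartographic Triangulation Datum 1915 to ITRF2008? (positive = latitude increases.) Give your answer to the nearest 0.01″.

Δφ = -17.55″

sin φ = 0.147723, cos φ = 0.989029, sin λ = -0.040550, cos λ = 0.999177.
North component: ΔN = −sin φ cos λ·ΔX − sin φ sin λ·ΔY + cos φ·ΔZ = −(0.147723)(0.999177)(63.6) − (0.147723)(-0.040550)(-50.8) + (0.989029)(-538.8) = -542.58 m.
1° of latitude spans πR/180 = 111317 m, so Δφ = -542.58 / 111317 × 3600 = -17.547″.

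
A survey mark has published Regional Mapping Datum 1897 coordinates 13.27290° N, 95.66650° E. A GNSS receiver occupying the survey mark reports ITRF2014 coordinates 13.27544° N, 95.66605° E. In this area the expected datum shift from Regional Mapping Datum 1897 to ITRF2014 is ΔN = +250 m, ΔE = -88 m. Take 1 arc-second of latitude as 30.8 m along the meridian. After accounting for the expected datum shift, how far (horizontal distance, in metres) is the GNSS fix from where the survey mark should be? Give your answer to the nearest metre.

51 m

Observed coordinate differences: Δφ = +0.00254°, Δλ = -0.00045°.
Converting to metres (1° lat = 110880 m, cos φ = 0.973288): observed ΔN = 281.6 m, observed ΔE = -48.6 m.
Subtracting the expected shift leaves a residual of 281.6 − (250) = 31.6 m north and -48.6 − (-88) = 39.4 m east.
Residual distance = √(31.6² + 39.4²) = 50.6 m.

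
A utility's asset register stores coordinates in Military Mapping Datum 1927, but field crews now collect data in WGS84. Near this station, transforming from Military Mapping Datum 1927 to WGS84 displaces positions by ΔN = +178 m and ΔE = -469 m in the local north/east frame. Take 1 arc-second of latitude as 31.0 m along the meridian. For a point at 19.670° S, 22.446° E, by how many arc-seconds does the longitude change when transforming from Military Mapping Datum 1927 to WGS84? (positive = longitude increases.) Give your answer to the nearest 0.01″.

Δλ = -16.07″

At latitude -19.670°, cos φ = 0.941647.
1″ of longitude at this latitude = 31.00 × cos φ = 29.1911 m, so Δλ = -469.0 / 29.1911 = -16.067″.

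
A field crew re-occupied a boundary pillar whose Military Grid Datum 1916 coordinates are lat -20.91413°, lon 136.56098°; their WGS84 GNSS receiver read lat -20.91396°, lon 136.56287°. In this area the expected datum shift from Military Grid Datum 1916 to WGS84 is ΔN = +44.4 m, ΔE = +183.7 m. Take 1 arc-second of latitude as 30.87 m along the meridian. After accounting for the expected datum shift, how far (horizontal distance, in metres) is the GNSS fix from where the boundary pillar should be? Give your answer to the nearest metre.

Observed coordinate differences: Δφ = +0.00017°, Δλ = +0.00189°.
Converting to metres (1° lat = 111132 m, cos φ = 0.934116): observed ΔN = 18.9 m, observed ΔE = 196.2 m.
Subtracting the expected shift leaves a residual of 18.9 − (44.4) = -25.5 m north and 196.2 − (183.7) = 12.5 m east.
Residual distance = √((-25.5)² + 12.5²) = 28.4 m.

28 m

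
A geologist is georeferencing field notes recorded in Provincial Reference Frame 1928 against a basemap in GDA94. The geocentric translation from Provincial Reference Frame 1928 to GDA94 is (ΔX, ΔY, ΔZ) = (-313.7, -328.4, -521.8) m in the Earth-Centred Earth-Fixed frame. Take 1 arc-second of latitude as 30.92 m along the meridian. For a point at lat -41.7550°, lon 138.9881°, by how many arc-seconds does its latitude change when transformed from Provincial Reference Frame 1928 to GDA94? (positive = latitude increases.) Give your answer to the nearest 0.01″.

sin φ = -0.665947, cos φ = 0.745999, sin λ = 0.656216, cos λ = -0.754573.
North component: ΔN = −sin φ cos λ·ΔX − sin φ sin λ·ΔY + cos φ·ΔZ = −(-0.665947)(-0.754573)(-313.7) − (-0.665947)(0.656216)(-328.4) + (0.745999)(-521.8) = -375.14 m.
1° of latitude spans 3600 × 30.92 = 111312 m, so Δφ = -375.14 / 111312 × 3600 = -12.133″.

Δφ = -12.13″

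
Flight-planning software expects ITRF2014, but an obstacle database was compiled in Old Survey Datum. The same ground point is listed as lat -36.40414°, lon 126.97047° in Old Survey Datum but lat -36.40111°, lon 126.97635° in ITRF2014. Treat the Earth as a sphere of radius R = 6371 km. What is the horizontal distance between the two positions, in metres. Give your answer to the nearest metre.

Δφ = -36.40111° − -36.40414° = +0.00303°; Δλ = 126.97635° − 126.97047° = +0.00588°.
1° along a meridian = πR/180 = 111195 m.
ΔN = Δφ × 111195 = 336.9 m; ΔE = Δλ × 111195 × cos(-36.40414°) = +0.00588 × 111195 × 0.804851 = 526.2 m.
Distance = √(ΔE² + ΔN²) = √(526.2² + 336.9²) = 624.8 m.

625 m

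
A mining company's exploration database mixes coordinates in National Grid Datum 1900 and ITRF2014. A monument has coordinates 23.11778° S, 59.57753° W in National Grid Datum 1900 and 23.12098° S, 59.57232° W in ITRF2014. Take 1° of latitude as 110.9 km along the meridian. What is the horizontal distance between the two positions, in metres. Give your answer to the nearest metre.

639 m

Δφ = -23.12098° − -23.11778° = -0.00320°; Δλ = -59.57232° − -59.57753° = +0.00521°.
ΔN = Δφ × 110900 = -354.9 m; ΔE = Δλ × 110900 × cos(-23.11778°) = +0.00521 × 110900 × 0.919700 = 531.4 m.
Distance = √(ΔE² + ΔN²) = √(531.4² + (-354.9)²) = 639.0 m.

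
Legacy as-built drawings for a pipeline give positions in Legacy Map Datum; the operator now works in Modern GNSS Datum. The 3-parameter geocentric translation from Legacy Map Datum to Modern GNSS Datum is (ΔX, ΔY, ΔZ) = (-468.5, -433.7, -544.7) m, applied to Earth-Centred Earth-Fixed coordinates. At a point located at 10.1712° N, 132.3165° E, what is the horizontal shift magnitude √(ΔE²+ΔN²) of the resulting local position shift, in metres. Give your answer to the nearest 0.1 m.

833.1 m

The local east axis at (φ, λ) is (−sin λ, cos λ, 0), so ΔE = −sin(132.3165°)·(-468.5) + cos(132.3165°)·(-433.7) = 638.40 m.
The local north axis is (−sin φ cos λ, −sin φ sin λ, cos φ), giving ΔN = -55.698 + 56.631 − 536.140 = -535.21 m.
Horizontal magnitude = √(ΔE² + ΔN²) = √(638.40² + (-535.21)²) = 833.07 m.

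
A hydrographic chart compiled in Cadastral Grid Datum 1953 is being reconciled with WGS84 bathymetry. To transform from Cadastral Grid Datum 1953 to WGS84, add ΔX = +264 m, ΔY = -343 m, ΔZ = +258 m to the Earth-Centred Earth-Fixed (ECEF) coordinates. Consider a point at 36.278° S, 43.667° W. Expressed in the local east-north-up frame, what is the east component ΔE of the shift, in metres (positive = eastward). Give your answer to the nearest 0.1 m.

ΔE = -65.8 m

At φ = -36.278°, λ = -43.667°: sin φ = -0.591704, cos φ = 0.806156, sin λ = -0.690466, cos λ = 0.723365.
ΔE = −sin λ·ΔX + cos λ·ΔY = −(-0.690466)·(264) + (0.723365)·(-343) = -65.83 m.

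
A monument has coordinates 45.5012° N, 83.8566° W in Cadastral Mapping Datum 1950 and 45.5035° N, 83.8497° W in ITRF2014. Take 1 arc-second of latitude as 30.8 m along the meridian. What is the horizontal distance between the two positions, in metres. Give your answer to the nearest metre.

Δφ = 45.5035° − 45.5012° = +0.0023°; Δλ = -83.8497° − -83.8566° = +0.0069°.
1° of latitude = 3600 × 30.80 = 110880 m.
ΔN = Δφ × 110880 = 255.0 m; ΔE = Δλ × 110880 × cos(45.5012°) = +0.0069 × 110880 × 0.700894 = 536.2 m.
Distance = √(ΔE² + ΔN²) = √(536.2² + 255.0²) = 593.8 m.

594 m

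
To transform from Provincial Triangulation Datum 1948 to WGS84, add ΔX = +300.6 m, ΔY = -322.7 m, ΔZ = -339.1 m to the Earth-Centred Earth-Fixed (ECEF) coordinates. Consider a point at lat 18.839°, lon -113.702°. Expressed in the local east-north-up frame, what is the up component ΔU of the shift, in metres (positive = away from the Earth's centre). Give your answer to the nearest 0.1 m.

At φ = 18.839°, λ = -113.702°: sin φ = 0.322910, cos φ = 0.946430, sin λ = -0.915649, cos λ = -0.401980.
ΔU = cos φ cos λ·ΔX + cos φ sin λ·ΔY + sin φ·ΔZ = (0.946430)(-0.401980)(300.6) + (0.946430)(-0.915649)(-322.7) + (0.322910)(-339.1) = 55.79 m.

ΔU = 55.8 m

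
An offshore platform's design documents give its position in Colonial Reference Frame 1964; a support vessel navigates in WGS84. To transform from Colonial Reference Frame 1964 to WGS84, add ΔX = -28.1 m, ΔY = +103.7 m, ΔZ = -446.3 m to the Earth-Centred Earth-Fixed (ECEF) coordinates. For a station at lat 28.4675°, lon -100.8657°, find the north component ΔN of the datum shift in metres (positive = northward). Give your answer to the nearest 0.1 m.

The local north axis is (−sin φ cos λ, −sin φ sin λ, cos φ), giving ΔN = -2.525 + 48.543 − 392.337 = -346.32 m.

ΔN = -346.3 m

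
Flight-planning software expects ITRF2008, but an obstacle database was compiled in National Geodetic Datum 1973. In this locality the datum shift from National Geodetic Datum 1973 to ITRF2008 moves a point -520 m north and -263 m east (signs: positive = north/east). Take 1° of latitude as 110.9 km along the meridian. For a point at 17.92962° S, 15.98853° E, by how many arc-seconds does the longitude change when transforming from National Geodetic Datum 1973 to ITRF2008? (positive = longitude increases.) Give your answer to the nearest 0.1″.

Δλ = -9.0″

At latitude -17.92962°, cos φ = 0.951435.
1° of longitude at this latitude = 110.9 × cos φ = 105.51 km, so Δλ = -263.0 / 105514.2 = -0.0024926° = -8.973″.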